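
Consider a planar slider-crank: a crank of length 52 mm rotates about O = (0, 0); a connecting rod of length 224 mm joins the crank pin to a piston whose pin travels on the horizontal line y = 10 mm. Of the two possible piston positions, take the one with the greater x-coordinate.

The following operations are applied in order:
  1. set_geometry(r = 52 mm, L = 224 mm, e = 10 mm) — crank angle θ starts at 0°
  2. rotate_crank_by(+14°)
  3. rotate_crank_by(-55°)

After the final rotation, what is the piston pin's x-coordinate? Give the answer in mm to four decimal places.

set_geometry: r = 52 mm, L = 224 mm, e = 10 mm; θ ← 0°
rotate_crank_by(+14°): θ ← 0° +14° = 14°
rotate_crank_by(-55°): θ ← 14° -55° = -41°
crank pin P = (r cos θ, r sin θ) = (39.244898, -34.115070)
h = r sin θ − e = -34.115070 − 10 = -44.115070
x = r cos θ + √(L² − h²) = 39.244898 + √(50176.0 − 1946.1394) = 39.244898 + 219.612979 = 258.857877

258.8579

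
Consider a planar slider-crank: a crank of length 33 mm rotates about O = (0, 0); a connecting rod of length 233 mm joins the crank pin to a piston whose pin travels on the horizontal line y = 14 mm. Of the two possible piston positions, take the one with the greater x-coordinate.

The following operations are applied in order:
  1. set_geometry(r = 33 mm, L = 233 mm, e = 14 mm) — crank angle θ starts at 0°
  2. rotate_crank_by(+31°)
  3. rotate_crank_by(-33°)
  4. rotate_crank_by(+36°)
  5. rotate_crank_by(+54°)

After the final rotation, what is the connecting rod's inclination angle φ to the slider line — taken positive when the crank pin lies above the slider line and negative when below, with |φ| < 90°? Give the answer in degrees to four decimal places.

4.6724

set_geometry: r = 33 mm, L = 233 mm, e = 14 mm; θ ← 0°
rotate_crank_by(+31°): θ ← 0° +31° = 31°
rotate_crank_by(-33°): θ ← 31° -33° = -2°
rotate_crank_by(+36°): θ ← -2° +36° = 34°
rotate_crank_by(+54°): θ ← 34° +54° = 88°
crank pin P = (r cos θ, r sin θ) = (1.151683, 32.979897)
h = r sin θ − e = 32.979897 − 14 = 18.979897
sin φ = h / L = 18.979897 / 233 = 0.08145879
φ = arcsin(0.08145879) = 4.672422°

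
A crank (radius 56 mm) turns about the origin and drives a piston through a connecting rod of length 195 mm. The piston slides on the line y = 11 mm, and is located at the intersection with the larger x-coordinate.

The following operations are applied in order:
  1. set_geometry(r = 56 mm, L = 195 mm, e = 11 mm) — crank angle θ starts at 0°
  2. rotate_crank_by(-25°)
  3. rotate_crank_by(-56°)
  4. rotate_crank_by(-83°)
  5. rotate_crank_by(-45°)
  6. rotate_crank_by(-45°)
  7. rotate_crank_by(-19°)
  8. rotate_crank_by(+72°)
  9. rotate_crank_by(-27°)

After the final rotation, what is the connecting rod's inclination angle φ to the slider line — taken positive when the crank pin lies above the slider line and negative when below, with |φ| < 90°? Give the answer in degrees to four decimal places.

set_geometry: r = 56 mm, L = 195 mm, e = 11 mm; θ ← 0°
rotate_crank_by(-25°): θ ← 0° -25° = -25°
rotate_crank_by(-56°): θ ← -25° -56° = -81°
rotate_crank_by(-83°): θ ← -81° -83° = -164°
rotate_crank_by(-45°): θ ← -164° -45° = -209°
rotate_crank_by(-45°): θ ← -209° -45° = -254°
rotate_crank_by(-19°): θ ← -254° -19° = -273°
rotate_crank_by(+72°): θ ← -273° +72° = -201°
rotate_crank_by(-27°): θ ← -201° -27° = -228°
crank pin P = (r cos θ, r sin θ) = (-37.471314, 41.616110)
h = r sin θ − e = 41.616110 − 11 = 30.616110
sin φ = h / L = 30.616110 / 195 = 0.15700569
φ = arcsin(0.15700569) = 9.033138°

9.0331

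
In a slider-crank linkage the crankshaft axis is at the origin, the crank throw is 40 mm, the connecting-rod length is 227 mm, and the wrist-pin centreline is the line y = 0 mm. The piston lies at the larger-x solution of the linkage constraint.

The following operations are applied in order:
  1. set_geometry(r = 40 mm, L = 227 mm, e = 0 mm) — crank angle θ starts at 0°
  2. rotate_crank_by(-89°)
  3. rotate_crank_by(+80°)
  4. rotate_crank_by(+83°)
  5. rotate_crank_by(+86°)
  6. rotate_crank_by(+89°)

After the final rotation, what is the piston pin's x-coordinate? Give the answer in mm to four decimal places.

set_geometry: r = 40 mm, L = 227 mm, e = 0 mm; θ ← 0°
rotate_crank_by(-89°): θ ← 0° -89° = -89°
rotate_crank_by(+80°): θ ← -89° +80° = -9°
rotate_crank_by(+83°): θ ← -9° +83° = 74°
rotate_crank_by(+86°): θ ← 74° +86° = 160°
rotate_crank_by(+89°): θ ← 160° +89° = 249°
crank pin P = (r cos θ, r sin θ) = (-14.334718, -37.343217)
h = r sin θ − e = -37.343217 − 0 = -37.343217
x = r cos θ + √(L² − h²) = -14.334718 + √(51529.0 − 1394.5159) = -14.334718 + 223.907311 = 209.572594

209.5726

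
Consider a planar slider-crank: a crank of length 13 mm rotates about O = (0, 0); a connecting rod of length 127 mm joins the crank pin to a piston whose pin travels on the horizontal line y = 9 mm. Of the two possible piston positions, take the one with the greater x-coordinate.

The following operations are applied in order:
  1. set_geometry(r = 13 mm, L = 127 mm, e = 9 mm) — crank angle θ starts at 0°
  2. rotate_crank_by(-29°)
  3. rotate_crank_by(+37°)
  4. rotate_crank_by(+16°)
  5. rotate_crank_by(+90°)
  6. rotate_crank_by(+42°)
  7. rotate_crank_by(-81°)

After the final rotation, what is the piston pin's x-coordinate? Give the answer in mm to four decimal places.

130.3148

set_geometry: r = 13 mm, L = 127 mm, e = 9 mm; θ ← 0°
rotate_crank_by(-29°): θ ← 0° -29° = -29°
rotate_crank_by(+37°): θ ← -29° +37° = 8°
rotate_crank_by(+16°): θ ← 8° +16° = 24°
rotate_crank_by(+90°): θ ← 24° +90° = 114°
rotate_crank_by(+42°): θ ← 114° +42° = 156°
rotate_crank_by(-81°): θ ← 156° -81° = 75°
crank pin P = (r cos θ, r sin θ) = (3.364648, 12.557036)
h = r sin θ − e = 12.557036 − 9 = 3.557036
x = r cos θ + √(L² − h²) = 3.364648 + √(16129.0 − 12.6525) = 3.364648 + 126.950177 = 130.314825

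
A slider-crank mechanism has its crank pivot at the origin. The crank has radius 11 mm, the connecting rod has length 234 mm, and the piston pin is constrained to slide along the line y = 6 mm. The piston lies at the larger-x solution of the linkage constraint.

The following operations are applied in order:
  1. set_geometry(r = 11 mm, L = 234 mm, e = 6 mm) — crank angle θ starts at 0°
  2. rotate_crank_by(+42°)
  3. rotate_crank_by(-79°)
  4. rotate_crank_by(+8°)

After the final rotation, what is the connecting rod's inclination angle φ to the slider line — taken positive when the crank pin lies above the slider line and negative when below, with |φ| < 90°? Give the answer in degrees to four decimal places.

set_geometry: r = 11 mm, L = 234 mm, e = 6 mm; θ ← 0°
rotate_crank_by(+42°): θ ← 0° +42° = 42°
rotate_crank_by(-79°): θ ← 42° -79° = -37°
rotate_crank_by(+8°): θ ← -37° +8° = -29°
crank pin P = (r cos θ, r sin θ) = (9.620817, -5.332906)
h = r sin θ − e = -5.332906 − 6 = -11.332906
sin φ = h / L = -11.332906 / 234 = -0.04843122
φ = arcsin(-0.04843122) = -2.775991°

-2.7760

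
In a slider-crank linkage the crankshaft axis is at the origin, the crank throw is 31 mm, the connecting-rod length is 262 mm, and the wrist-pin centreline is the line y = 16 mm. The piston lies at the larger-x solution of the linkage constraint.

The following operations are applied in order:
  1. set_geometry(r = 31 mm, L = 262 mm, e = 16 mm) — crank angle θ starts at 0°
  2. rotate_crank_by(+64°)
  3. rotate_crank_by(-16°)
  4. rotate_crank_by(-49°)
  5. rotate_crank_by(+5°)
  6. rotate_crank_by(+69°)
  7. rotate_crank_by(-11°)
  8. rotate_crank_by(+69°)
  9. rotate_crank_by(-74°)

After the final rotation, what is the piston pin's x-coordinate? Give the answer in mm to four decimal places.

278.6929

set_geometry: r = 31 mm, L = 262 mm, e = 16 mm; θ ← 0°
rotate_crank_by(+64°): θ ← 0° +64° = 64°
rotate_crank_by(-16°): θ ← 64° -16° = 48°
rotate_crank_by(-49°): θ ← 48° -49° = -1°
rotate_crank_by(+5°): θ ← -1° +5° = 4°
rotate_crank_by(+69°): θ ← 4° +69° = 73°
rotate_crank_by(-11°): θ ← 73° -11° = 62°
rotate_crank_by(+69°): θ ← 62° +69° = 131°
rotate_crank_by(-74°): θ ← 131° -74° = 57°
crank pin P = (r cos θ, r sin θ) = (16.883810, 25.998788)
h = r sin θ − e = 25.998788 − 16 = 9.998788
x = r cos θ + √(L² − h²) = 16.883810 + √(68644.0 − 99.9758) = 16.883810 + 261.809137 = 278.692947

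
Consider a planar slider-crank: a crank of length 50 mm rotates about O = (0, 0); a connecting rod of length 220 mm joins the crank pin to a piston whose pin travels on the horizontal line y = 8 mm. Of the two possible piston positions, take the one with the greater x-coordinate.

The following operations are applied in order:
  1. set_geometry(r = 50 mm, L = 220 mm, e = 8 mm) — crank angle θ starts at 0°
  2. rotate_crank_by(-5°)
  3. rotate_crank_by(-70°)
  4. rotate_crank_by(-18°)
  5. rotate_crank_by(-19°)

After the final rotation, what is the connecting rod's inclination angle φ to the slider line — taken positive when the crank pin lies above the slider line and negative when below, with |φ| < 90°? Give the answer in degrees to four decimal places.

set_geometry: r = 50 mm, L = 220 mm, e = 8 mm; θ ← 0°
rotate_crank_by(-5°): θ ← 0° -5° = -5°
rotate_crank_by(-70°): θ ← -5° -70° = -75°
rotate_crank_by(-18°): θ ← -75° -18° = -93°
rotate_crank_by(-19°): θ ← -93° -19° = -112°
crank pin P = (r cos θ, r sin θ) = (-18.730330, -46.359193)
h = r sin θ − e = -46.359193 − 8 = -54.359193
sin φ = h / L = -54.359193 / 220 = -0.24708724
φ = arcsin(-0.24708724) = -14.305217°

-14.3052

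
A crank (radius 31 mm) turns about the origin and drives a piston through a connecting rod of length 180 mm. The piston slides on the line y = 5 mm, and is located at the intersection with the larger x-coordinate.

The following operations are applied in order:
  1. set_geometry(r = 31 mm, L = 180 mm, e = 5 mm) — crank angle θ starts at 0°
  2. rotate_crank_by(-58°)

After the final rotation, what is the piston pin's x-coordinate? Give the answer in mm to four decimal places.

193.6871

set_geometry: r = 31 mm, L = 180 mm, e = 5 mm; θ ← 0°
rotate_crank_by(-58°): θ ← 0° -58° = -58°
crank pin P = (r cos θ, r sin θ) = (16.427497, -26.289491)
h = r sin θ − e = -26.289491 − 5 = -31.289491
x = r cos θ + √(L² − h²) = 16.427497 + √(32400.0 − 979.0322) = 16.427497 + 177.259606 = 193.687103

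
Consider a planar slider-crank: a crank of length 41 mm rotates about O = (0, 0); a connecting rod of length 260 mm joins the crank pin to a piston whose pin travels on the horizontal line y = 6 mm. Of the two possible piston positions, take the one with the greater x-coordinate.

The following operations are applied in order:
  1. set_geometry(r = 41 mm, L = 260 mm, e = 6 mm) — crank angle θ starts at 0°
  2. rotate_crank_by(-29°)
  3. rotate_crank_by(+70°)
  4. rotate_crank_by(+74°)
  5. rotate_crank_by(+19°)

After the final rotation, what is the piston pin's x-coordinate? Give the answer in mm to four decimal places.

set_geometry: r = 41 mm, L = 260 mm, e = 6 mm; θ ← 0°
rotate_crank_by(-29°): θ ← 0° -29° = -29°
rotate_crank_by(+70°): θ ← -29° +70° = 41°
rotate_crank_by(+74°): θ ← 41° +74° = 115°
rotate_crank_by(+19°): θ ← 115° +19° = 134°
crank pin P = (r cos θ, r sin θ) = (-28.480993, 29.492932)
h = r sin θ − e = 29.492932 − 6 = 23.492932
x = r cos θ + √(L² − h²) = -28.480993 + √(67600.0 − 551.9178) = -28.480993 + 258.936444 = 230.455451

230.4555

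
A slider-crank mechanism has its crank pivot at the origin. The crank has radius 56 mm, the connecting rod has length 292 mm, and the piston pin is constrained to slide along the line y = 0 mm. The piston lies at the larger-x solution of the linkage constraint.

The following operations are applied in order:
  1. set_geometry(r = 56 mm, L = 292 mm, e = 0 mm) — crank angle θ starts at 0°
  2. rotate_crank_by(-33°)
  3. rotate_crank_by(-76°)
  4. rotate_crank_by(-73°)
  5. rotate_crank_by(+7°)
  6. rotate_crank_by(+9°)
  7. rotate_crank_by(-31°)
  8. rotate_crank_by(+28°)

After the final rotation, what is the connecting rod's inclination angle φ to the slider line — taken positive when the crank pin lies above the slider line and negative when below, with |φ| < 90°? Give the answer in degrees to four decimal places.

set_geometry: r = 56 mm, L = 292 mm, e = 0 mm; θ ← 0°
rotate_crank_by(-33°): θ ← 0° -33° = -33°
rotate_crank_by(-76°): θ ← -33° -76° = -109°
rotate_crank_by(-73°): θ ← -109° -73° = -182°
rotate_crank_by(+7°): θ ← -182° +7° = -175°
rotate_crank_by(+9°): θ ← -175° +9° = -166°
rotate_crank_by(-31°): θ ← -166° -31° = -197°
rotate_crank_by(+28°): θ ← -197° +28° = -169°
crank pin P = (r cos θ, r sin θ) = (-54.971122, -10.685304)
h = r sin θ − e = -10.685304 − 0 = -10.685304
sin φ = h / L = -10.685304 / 292 = -0.03659351
φ = arcsin(-0.03659351) = -2.097122°

-2.0971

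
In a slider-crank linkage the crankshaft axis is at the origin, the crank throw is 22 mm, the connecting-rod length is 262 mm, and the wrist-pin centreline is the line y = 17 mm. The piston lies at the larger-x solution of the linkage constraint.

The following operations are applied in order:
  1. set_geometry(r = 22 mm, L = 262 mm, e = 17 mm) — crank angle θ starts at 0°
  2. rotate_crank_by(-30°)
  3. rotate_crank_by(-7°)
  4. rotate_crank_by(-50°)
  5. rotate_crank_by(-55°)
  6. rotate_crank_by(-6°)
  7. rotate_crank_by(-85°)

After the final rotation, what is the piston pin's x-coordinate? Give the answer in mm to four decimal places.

set_geometry: r = 22 mm, L = 262 mm, e = 17 mm; θ ← 0°
rotate_crank_by(-30°): θ ← 0° -30° = -30°
rotate_crank_by(-7°): θ ← -30° -7° = -37°
rotate_crank_by(-50°): θ ← -37° -50° = -87°
rotate_crank_by(-55°): θ ← -87° -55° = -142°
rotate_crank_by(-6°): θ ← -142° -6° = -148°
rotate_crank_by(-85°): θ ← -148° -85° = -233°
crank pin P = (r cos θ, r sin θ) = (-13.239931, 17.569981)
h = r sin θ − e = 17.569981 − 17 = 0.569981
x = r cos θ + √(L² − h²) = -13.239931 + √(68644.0 − 0.3249) = -13.239931 + 261.999380 = 248.759449

248.7594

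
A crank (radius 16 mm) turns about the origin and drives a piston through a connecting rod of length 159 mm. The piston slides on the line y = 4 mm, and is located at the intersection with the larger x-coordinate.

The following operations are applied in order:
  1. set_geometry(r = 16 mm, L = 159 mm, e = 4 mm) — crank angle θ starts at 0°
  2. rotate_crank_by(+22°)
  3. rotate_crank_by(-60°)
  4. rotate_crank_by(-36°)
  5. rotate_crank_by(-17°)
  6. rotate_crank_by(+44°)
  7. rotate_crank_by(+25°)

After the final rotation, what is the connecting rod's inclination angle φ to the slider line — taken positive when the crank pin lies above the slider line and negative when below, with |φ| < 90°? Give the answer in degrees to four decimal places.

set_geometry: r = 16 mm, L = 159 mm, e = 4 mm; θ ← 0°
rotate_crank_by(+22°): θ ← 0° +22° = 22°
rotate_crank_by(-60°): θ ← 22° -60° = -38°
rotate_crank_by(-36°): θ ← -38° -36° = -74°
rotate_crank_by(-17°): θ ← -74° -17° = -91°
rotate_crank_by(+44°): θ ← -91° +44° = -47°
rotate_crank_by(+25°): θ ← -47° +25° = -22°
crank pin P = (r cos θ, r sin θ) = (14.834942, -5.993705)
h = r sin θ − e = -5.993705 − 4 = -9.993705
sin φ = h / L = -9.993705 / 159 = -0.06285349
φ = arcsin(-0.06285349) = -3.603615°

-3.6036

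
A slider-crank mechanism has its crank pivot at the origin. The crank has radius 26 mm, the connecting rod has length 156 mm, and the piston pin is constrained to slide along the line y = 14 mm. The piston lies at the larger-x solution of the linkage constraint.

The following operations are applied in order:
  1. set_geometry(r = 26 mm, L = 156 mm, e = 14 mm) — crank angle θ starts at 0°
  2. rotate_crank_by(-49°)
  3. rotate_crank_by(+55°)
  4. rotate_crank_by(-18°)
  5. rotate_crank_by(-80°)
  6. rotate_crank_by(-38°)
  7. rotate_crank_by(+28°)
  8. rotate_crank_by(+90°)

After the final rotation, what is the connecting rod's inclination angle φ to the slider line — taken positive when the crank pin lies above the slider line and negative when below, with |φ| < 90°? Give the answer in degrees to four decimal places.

-7.1459

set_geometry: r = 26 mm, L = 156 mm, e = 14 mm; θ ← 0°
rotate_crank_by(-49°): θ ← 0° -49° = -49°
rotate_crank_by(+55°): θ ← -49° +55° = 6°
rotate_crank_by(-18°): θ ← 6° -18° = -12°
rotate_crank_by(-80°): θ ← -12° -80° = -92°
rotate_crank_by(-38°): θ ← -92° -38° = -130°
rotate_crank_by(+28°): θ ← -130° +28° = -102°
rotate_crank_by(+90°): θ ← -102° +90° = -12°
crank pin P = (r cos θ, r sin θ) = (25.431838, -5.405704)
h = r sin θ − e = -5.405704 − 14 = -19.405704
sin φ = h / L = -19.405704 / 156 = -0.12439554
φ = arcsin(-0.12439554) = -7.145850°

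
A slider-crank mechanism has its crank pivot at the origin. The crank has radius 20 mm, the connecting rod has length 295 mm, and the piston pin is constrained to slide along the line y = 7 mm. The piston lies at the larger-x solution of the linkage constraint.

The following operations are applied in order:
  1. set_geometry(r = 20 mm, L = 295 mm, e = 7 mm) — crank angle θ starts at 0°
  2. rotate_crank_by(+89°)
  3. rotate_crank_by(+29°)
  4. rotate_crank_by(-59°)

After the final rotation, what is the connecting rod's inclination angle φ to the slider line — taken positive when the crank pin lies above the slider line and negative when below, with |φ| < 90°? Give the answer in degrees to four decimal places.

1.9705

set_geometry: r = 20 mm, L = 295 mm, e = 7 mm; θ ← 0°
rotate_crank_by(+89°): θ ← 0° +89° = 89°
rotate_crank_by(+29°): θ ← 89° +29° = 118°
rotate_crank_by(-59°): θ ← 118° -59° = 59°
crank pin P = (r cos θ, r sin θ) = (10.300761, 17.143346)
h = r sin θ − e = 17.143346 − 7 = 10.143346
sin φ = h / L = 10.143346 / 295 = 0.03438422
φ = arcsin(0.03438422) = 1.970459°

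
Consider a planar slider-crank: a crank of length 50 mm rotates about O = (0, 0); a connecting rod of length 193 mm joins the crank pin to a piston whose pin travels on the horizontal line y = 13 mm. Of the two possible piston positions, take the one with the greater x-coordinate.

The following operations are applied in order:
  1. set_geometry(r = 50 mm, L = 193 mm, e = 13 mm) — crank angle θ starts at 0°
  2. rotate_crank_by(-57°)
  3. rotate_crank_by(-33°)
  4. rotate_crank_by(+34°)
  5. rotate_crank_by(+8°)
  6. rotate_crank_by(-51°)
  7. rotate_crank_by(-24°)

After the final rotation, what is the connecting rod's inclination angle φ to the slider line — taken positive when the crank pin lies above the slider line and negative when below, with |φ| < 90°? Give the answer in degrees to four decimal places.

set_geometry: r = 50 mm, L = 193 mm, e = 13 mm; θ ← 0°
rotate_crank_by(-57°): θ ← 0° -57° = -57°
rotate_crank_by(-33°): θ ← -57° -33° = -90°
rotate_crank_by(+34°): θ ← -90° +34° = -56°
rotate_crank_by(+8°): θ ← -56° +8° = -48°
rotate_crank_by(-51°): θ ← -48° -51° = -99°
rotate_crank_by(-24°): θ ← -99° -24° = -123°
crank pin P = (r cos θ, r sin θ) = (-27.231952, -41.933528)
h = r sin θ − e = -41.933528 − 13 = -54.933528
sin φ = h / L = -54.933528 / 193 = -0.28462968
φ = arcsin(-0.28462968) = -16.536714°

-16.5367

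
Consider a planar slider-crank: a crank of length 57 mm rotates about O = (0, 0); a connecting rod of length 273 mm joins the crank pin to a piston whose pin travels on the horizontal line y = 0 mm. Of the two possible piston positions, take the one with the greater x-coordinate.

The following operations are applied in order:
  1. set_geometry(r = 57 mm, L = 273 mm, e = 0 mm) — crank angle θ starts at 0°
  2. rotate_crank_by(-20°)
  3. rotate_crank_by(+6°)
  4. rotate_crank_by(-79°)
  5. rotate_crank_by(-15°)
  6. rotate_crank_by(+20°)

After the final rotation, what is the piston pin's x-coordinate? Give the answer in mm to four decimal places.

268.9798

set_geometry: r = 57 mm, L = 273 mm, e = 0 mm; θ ← 0°
rotate_crank_by(-20°): θ ← 0° -20° = -20°
rotate_crank_by(+6°): θ ← -20° +6° = -14°
rotate_crank_by(-79°): θ ← -14° -79° = -93°
rotate_crank_by(-15°): θ ← -93° -15° = -108°
rotate_crank_by(+20°): θ ← -108° +20° = -88°
crank pin P = (r cos θ, r sin θ) = (1.989271, -56.965277)
h = r sin θ − e = -56.965277 − 0 = -56.965277
x = r cos θ + √(L² − h²) = 1.989271 + √(74529.0 − 3245.0428) = 1.989271 + 266.990556 = 268.979828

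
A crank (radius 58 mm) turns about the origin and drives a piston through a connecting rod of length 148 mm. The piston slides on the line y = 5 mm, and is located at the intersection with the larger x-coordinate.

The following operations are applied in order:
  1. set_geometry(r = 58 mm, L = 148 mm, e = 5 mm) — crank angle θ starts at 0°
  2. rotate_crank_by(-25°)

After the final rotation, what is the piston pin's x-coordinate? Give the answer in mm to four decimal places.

197.5936

set_geometry: r = 58 mm, L = 148 mm, e = 5 mm; θ ← 0°
rotate_crank_by(-25°): θ ← 0° -25° = -25°
crank pin P = (r cos θ, r sin θ) = (52.565852, -24.511859)
h = r sin θ − e = -24.511859 − 5 = -29.511859
x = r cos θ + √(L² − h²) = 52.565852 + √(21904.0 − 870.9498) = 52.565852 + 145.027757 = 197.593608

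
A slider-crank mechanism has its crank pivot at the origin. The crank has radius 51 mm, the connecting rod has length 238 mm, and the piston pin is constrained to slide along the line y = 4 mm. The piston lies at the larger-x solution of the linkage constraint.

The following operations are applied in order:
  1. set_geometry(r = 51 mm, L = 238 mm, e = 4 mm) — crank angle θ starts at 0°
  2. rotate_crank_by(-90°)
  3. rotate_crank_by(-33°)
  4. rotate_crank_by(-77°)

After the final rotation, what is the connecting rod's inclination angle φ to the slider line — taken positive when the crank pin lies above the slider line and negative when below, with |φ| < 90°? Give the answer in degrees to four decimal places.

3.2380

set_geometry: r = 51 mm, L = 238 mm, e = 4 mm; θ ← 0°
rotate_crank_by(-90°): θ ← 0° -90° = -90°
rotate_crank_by(-33°): θ ← -90° -33° = -123°
rotate_crank_by(-77°): θ ← -123° -77° = -200°
crank pin P = (r cos θ, r sin θ) = (-47.924324, 17.443027)
h = r sin θ − e = 17.443027 − 4 = 13.443027
sin φ = h / L = 13.443027 / 238 = 0.05648331
φ = arcsin(0.05648331) = 3.237978°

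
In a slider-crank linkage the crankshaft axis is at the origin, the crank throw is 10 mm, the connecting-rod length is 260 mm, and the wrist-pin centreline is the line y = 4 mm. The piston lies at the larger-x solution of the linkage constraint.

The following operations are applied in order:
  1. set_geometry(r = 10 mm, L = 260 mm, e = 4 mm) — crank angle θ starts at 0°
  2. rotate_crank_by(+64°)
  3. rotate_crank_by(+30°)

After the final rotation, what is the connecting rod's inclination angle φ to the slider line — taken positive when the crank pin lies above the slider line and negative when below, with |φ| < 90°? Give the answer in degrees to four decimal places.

set_geometry: r = 10 mm, L = 260 mm, e = 4 mm; θ ← 0°
rotate_crank_by(+64°): θ ← 0° +64° = 64°
rotate_crank_by(+30°): θ ← 64° +30° = 94°
crank pin P = (r cos θ, r sin θ) = (-0.697565, 9.975641)
h = r sin θ − e = 9.975641 − 4 = 5.975641
sin φ = h / L = 5.975641 / 260 = 0.02298323
φ = arcsin(0.02298323) = 1.316958°

1.3170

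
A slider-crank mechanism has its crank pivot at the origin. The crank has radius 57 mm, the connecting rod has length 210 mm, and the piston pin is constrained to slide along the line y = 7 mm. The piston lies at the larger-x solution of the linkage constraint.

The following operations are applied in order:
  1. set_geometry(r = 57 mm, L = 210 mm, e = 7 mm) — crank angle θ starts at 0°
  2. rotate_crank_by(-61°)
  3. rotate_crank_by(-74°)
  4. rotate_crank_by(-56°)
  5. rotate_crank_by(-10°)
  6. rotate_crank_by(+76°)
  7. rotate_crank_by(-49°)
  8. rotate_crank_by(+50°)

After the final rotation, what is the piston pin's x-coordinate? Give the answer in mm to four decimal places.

170.9964

set_geometry: r = 57 mm, L = 210 mm, e = 7 mm; θ ← 0°
rotate_crank_by(-61°): θ ← 0° -61° = -61°
rotate_crank_by(-74°): θ ← -61° -74° = -135°
rotate_crank_by(-56°): θ ← -135° -56° = -191°
rotate_crank_by(-10°): θ ← -191° -10° = -201°
rotate_crank_by(+76°): θ ← -201° +76° = -125°
rotate_crank_by(-49°): θ ← -125° -49° = -174°
rotate_crank_by(+50°): θ ← -174° +50° = -124°
crank pin P = (r cos θ, r sin θ) = (-31.873995, -47.255142)
h = r sin θ − e = -47.255142 − 7 = -54.255142
x = r cos θ + √(L² − h²) = -31.873995 + √(44100.0 − 2943.6204) = -31.873995 + 202.870352 = 170.996356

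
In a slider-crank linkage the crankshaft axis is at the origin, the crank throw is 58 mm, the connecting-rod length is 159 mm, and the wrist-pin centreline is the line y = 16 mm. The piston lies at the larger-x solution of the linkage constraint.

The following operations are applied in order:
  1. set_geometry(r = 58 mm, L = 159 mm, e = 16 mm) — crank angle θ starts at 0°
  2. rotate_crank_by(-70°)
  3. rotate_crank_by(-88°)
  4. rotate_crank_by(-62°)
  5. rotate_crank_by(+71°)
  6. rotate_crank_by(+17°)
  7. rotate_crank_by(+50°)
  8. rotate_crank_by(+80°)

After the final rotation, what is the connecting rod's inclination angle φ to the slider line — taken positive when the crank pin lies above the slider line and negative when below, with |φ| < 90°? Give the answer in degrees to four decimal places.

-6.5090

set_geometry: r = 58 mm, L = 159 mm, e = 16 mm; θ ← 0°
rotate_crank_by(-70°): θ ← 0° -70° = -70°
rotate_crank_by(-88°): θ ← -70° -88° = -158°
rotate_crank_by(-62°): θ ← -158° -62° = -220°
rotate_crank_by(+71°): θ ← -220° +71° = -149°
rotate_crank_by(+17°): θ ← -149° +17° = -132°
rotate_crank_by(+50°): θ ← -132° +50° = -82°
rotate_crank_by(+80°): θ ← -82° +80° = -2°
crank pin P = (r cos θ, r sin θ) = (57.964668, -2.024171)
h = r sin θ − e = -2.024171 − 16 = -18.024171
sin φ = h / L = -18.024171 / 159 = -0.11335956
φ = arcsin(-0.11335956) = -6.509016°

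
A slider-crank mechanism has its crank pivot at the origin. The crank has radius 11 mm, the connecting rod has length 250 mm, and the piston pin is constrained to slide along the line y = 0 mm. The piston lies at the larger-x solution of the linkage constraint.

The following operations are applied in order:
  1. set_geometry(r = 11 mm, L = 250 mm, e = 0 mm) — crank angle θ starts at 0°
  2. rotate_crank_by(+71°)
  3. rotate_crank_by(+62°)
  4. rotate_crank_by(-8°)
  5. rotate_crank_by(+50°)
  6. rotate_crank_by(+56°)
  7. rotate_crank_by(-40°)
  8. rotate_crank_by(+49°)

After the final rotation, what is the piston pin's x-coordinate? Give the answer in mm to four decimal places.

244.3184

set_geometry: r = 11 mm, L = 250 mm, e = 0 mm; θ ← 0°
rotate_crank_by(+71°): θ ← 0° +71° = 71°
rotate_crank_by(+62°): θ ← 71° +62° = 133°
rotate_crank_by(-8°): θ ← 133° -8° = 125°
rotate_crank_by(+50°): θ ← 125° +50° = 175°
rotate_crank_by(+56°): θ ← 175° +56° = 231°
rotate_crank_by(-40°): θ ← 231° -40° = 191°
rotate_crank_by(+49°): θ ← 191° +49° = 240°
crank pin P = (r cos θ, r sin θ) = (-5.500000, -9.526279)
h = r sin θ − e = -9.526279 − 0 = -9.526279
x = r cos θ + √(L² − h²) = -5.500000 + √(62500.0 − 90.7500) = -5.500000 + 249.818434 = 244.318434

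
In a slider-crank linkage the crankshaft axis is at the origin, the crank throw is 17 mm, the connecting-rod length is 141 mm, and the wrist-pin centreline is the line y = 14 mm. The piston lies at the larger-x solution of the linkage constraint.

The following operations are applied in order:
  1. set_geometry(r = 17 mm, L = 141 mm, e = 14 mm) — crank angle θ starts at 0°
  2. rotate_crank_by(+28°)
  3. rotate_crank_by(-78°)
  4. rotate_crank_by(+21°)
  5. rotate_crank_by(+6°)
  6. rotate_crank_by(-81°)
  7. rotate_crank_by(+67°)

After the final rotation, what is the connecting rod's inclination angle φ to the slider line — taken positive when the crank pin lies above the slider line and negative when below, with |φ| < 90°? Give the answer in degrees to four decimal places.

-9.8954

set_geometry: r = 17 mm, L = 141 mm, e = 14 mm; θ ← 0°
rotate_crank_by(+28°): θ ← 0° +28° = 28°
rotate_crank_by(-78°): θ ← 28° -78° = -50°
rotate_crank_by(+21°): θ ← -50° +21° = -29°
rotate_crank_by(+6°): θ ← -29° +6° = -23°
rotate_crank_by(-81°): θ ← -23° -81° = -104°
rotate_crank_by(+67°): θ ← -104° +67° = -37°
crank pin P = (r cos θ, r sin θ) = (13.576804, -10.230855)
h = r sin θ − e = -10.230855 − 14 = -24.230855
sin φ = h / L = -24.230855 / 141 = -0.17185004
φ = arcsin(-0.17185004) = -9.895402°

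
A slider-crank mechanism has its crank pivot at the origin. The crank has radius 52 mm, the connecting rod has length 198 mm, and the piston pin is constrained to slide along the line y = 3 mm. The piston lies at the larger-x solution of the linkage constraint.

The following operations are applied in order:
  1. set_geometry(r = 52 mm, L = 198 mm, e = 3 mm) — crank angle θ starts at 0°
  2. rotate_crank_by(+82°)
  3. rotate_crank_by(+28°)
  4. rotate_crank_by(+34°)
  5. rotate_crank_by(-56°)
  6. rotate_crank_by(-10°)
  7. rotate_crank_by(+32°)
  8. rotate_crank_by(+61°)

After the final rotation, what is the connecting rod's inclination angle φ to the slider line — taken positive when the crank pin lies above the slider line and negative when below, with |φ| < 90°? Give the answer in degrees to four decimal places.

set_geometry: r = 52 mm, L = 198 mm, e = 3 mm; θ ← 0°
rotate_crank_by(+82°): θ ← 0° +82° = 82°
rotate_crank_by(+28°): θ ← 82° +28° = 110°
rotate_crank_by(+34°): θ ← 110° +34° = 144°
rotate_crank_by(-56°): θ ← 144° -56° = 88°
rotate_crank_by(-10°): θ ← 88° -10° = 78°
rotate_crank_by(+32°): θ ← 78° +32° = 110°
rotate_crank_by(+61°): θ ← 110° +61° = 171°
crank pin P = (r cos θ, r sin θ) = (-51.359794, 8.134592)
h = r sin θ − e = 8.134592 − 3 = 5.134592
sin φ = h / L = 5.134592 / 198 = 0.02593228
φ = arcsin(0.02593228) = 1.485977°

1.4860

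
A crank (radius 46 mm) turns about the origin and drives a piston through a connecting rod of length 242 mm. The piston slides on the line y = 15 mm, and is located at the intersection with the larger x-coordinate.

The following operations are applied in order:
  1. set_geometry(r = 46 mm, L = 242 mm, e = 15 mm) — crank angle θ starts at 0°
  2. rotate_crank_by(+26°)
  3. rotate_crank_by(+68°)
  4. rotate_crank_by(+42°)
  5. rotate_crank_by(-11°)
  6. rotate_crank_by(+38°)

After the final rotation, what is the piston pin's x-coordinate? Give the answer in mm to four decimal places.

set_geometry: r = 46 mm, L = 242 mm, e = 15 mm; θ ← 0°
rotate_crank_by(+26°): θ ← 0° +26° = 26°
rotate_crank_by(+68°): θ ← 26° +68° = 94°
rotate_crank_by(+42°): θ ← 94° +42° = 136°
rotate_crank_by(-11°): θ ← 136° -11° = 125°
rotate_crank_by(+38°): θ ← 125° +38° = 163°
crank pin P = (r cos θ, r sin θ) = (-43.990019, 13.449098)
h = r sin θ − e = 13.449098 − 15 = -1.550902
x = r cos θ + √(L² − h²) = -43.990019 + √(58564.0 − 2.4053) = -43.990019 + 241.995030 = 198.005012

198.0050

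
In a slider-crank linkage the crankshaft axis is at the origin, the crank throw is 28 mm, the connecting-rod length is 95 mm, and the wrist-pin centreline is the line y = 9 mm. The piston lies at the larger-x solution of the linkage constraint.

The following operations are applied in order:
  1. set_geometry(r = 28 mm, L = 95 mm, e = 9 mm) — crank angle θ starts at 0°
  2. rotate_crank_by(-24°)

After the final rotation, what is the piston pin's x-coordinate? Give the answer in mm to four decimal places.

set_geometry: r = 28 mm, L = 95 mm, e = 9 mm; θ ← 0°
rotate_crank_by(-24°): θ ← 0° -24° = -24°
crank pin P = (r cos θ, r sin θ) = (25.579273, -11.388626)
h = r sin θ − e = -11.388626 − 9 = -20.388626
x = r cos θ + √(L² − h²) = 25.579273 + √(9025.0 − 415.6961) = 25.579273 + 92.786335 = 118.365608

118.3656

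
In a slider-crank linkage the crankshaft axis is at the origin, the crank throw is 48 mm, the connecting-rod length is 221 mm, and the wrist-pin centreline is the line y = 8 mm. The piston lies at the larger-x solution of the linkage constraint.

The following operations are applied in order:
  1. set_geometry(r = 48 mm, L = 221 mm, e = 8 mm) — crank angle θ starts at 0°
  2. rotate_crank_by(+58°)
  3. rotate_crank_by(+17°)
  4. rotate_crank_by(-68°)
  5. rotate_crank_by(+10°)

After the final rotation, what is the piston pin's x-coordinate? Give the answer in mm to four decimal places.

266.8202

set_geometry: r = 48 mm, L = 221 mm, e = 8 mm; θ ← 0°
rotate_crank_by(+58°): θ ← 0° +58° = 58°
rotate_crank_by(+17°): θ ← 58° +17° = 75°
rotate_crank_by(-68°): θ ← 75° -68° = 7°
rotate_crank_by(+10°): θ ← 7° +10° = 17°
crank pin P = (r cos θ, r sin θ) = (45.902628, 14.033842)
h = r sin θ − e = 14.033842 − 8 = 6.033842
x = r cos θ + √(L² − h²) = 45.902628 + √(48841.0 − 36.4072) = 45.902628 + 220.917615 = 266.820244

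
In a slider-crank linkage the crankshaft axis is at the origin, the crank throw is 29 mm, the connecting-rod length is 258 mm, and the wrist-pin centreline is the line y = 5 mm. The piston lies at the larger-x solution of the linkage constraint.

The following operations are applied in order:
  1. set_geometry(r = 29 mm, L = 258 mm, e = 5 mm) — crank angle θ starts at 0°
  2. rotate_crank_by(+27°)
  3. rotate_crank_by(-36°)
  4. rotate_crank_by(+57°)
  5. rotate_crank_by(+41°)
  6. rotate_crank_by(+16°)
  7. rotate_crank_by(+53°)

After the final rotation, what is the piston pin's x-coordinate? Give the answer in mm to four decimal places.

set_geometry: r = 29 mm, L = 258 mm, e = 5 mm; θ ← 0°
rotate_crank_by(+27°): θ ← 0° +27° = 27°
rotate_crank_by(-36°): θ ← 27° -36° = -9°
rotate_crank_by(+57°): θ ← -9° +57° = 48°
rotate_crank_by(+41°): θ ← 48° +41° = 89°
rotate_crank_by(+16°): θ ← 89° +16° = 105°
rotate_crank_by(+53°): θ ← 105° +53° = 158°
crank pin P = (r cos θ, r sin θ) = (-26.888332, 10.863591)
h = r sin θ − e = 10.863591 − 5 = 5.863591
x = r cos θ + √(L² − h²) = -26.888332 + √(66564.0 − 34.3817) = -26.888332 + 257.933360 = 231.045028

231.0450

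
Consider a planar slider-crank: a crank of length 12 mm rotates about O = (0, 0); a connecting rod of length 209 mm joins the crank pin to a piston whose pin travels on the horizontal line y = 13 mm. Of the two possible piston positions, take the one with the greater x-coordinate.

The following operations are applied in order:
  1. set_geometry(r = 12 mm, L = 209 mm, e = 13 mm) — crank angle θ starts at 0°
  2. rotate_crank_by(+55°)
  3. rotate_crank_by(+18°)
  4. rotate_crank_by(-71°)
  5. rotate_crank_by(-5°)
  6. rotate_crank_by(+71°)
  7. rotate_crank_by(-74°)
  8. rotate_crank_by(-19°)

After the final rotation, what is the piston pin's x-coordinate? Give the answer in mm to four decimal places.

set_geometry: r = 12 mm, L = 209 mm, e = 13 mm; θ ← 0°
rotate_crank_by(+55°): θ ← 0° +55° = 55°
rotate_crank_by(+18°): θ ← 55° +18° = 73°
rotate_crank_by(-71°): θ ← 73° -71° = 2°
rotate_crank_by(-5°): θ ← 2° -5° = -3°
rotate_crank_by(+71°): θ ← -3° +71° = 68°
rotate_crank_by(-74°): θ ← 68° -74° = -6°
rotate_crank_by(-19°): θ ← -6° -19° = -25°
crank pin P = (r cos θ, r sin θ) = (10.875693, -5.071419)
h = r sin θ − e = -5.071419 − 13 = -18.071419
x = r cos θ + √(L² − h²) = 10.875693 + √(43681.0 − 326.5762) = 10.875693 + 208.217251 = 219.092945

219.0929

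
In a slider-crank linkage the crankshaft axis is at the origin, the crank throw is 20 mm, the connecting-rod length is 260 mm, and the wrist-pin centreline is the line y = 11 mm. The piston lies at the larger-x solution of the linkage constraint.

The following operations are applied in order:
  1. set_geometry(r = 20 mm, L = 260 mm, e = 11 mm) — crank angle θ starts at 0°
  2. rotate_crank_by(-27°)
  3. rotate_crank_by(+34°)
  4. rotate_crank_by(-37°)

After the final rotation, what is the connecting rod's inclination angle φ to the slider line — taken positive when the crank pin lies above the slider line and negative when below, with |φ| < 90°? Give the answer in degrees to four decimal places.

set_geometry: r = 20 mm, L = 260 mm, e = 11 mm; θ ← 0°
rotate_crank_by(-27°): θ ← 0° -27° = -27°
rotate_crank_by(+34°): θ ← -27° +34° = 7°
rotate_crank_by(-37°): θ ← 7° -37° = -30°
crank pin P = (r cos θ, r sin θ) = (17.320508, -10.000000)
h = r sin θ − e = -10.000000 − 11 = -21.000000
sin φ = h / L = -21.000000 / 260 = -0.08076923
φ = arcsin(-0.08076923) = -4.632783°

-4.6328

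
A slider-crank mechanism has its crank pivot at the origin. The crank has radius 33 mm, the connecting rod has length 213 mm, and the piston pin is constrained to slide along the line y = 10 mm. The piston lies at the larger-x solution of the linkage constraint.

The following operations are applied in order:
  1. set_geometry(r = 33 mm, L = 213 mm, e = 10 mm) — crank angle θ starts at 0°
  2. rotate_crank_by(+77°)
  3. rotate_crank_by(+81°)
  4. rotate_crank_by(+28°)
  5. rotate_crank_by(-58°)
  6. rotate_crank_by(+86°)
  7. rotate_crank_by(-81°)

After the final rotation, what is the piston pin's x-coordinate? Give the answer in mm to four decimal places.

190.0245

set_geometry: r = 33 mm, L = 213 mm, e = 10 mm; θ ← 0°
rotate_crank_by(+77°): θ ← 0° +77° = 77°
rotate_crank_by(+81°): θ ← 77° +81° = 158°
rotate_crank_by(+28°): θ ← 158° +28° = 186°
rotate_crank_by(-58°): θ ← 186° -58° = 128°
rotate_crank_by(+86°): θ ← 128° +86° = 214°
rotate_crank_by(-81°): θ ← 214° -81° = 133°
crank pin P = (r cos θ, r sin θ) = (-22.505946, 24.134672)
h = r sin θ − e = 24.134672 − 10 = 14.134672
x = r cos θ + √(L² − h²) = -22.505946 + √(45369.0 − 199.7890) = -22.505946 + 212.530494 = 190.024549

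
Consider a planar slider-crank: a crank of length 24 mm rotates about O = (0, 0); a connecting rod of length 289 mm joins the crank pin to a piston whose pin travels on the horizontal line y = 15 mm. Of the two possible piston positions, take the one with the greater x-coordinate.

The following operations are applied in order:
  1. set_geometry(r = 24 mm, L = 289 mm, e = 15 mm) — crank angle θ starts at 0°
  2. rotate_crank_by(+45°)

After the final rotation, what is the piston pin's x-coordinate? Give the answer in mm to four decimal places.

305.9638

set_geometry: r = 24 mm, L = 289 mm, e = 15 mm; θ ← 0°
rotate_crank_by(+45°): θ ← 0° +45° = 45°
crank pin P = (r cos θ, r sin θ) = (16.970563, 16.970563)
h = r sin θ − e = 16.970563 − 15 = 1.970563
x = r cos θ + √(L² − h²) = 16.970563 + √(83521.0 − 3.8831) = 16.970563 + 288.993282 = 305.963844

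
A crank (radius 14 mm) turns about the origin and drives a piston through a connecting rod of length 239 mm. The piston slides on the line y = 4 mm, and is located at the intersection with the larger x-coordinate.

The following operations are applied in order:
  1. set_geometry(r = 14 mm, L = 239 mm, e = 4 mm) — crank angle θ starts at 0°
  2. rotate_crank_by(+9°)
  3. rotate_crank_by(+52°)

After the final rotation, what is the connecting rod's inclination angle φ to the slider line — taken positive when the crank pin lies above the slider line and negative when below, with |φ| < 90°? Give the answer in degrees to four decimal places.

1.9769

set_geometry: r = 14 mm, L = 239 mm, e = 4 mm; θ ← 0°
rotate_crank_by(+9°): θ ← 0° +9° = 9°
rotate_crank_by(+52°): θ ← 9° +52° = 61°
crank pin P = (r cos θ, r sin θ) = (6.787335, 12.244676)
h = r sin θ − e = 12.244676 − 4 = 8.244676
sin φ = h / L = 8.244676 / 239 = 0.03449655
φ = arcsin(0.03449655) = 1.976899°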